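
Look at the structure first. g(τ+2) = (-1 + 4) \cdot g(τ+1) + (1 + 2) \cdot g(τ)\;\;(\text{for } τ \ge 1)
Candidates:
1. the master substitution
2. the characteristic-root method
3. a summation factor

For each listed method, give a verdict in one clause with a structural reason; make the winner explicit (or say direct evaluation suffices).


Method: the characteristic-root method — the recurrence is linear and homogeneous with constant coefficients, so the ansatz r^τ turns it into a polynomial equation for r.
- the master substitution — the recursion shifts the index rather than dividing it.
- the characteristic-root method: a fit — the right tool for this form.
- a summation factor: the recurrence reaches back more than one step, outside the first-order family a summation factor normalizes.


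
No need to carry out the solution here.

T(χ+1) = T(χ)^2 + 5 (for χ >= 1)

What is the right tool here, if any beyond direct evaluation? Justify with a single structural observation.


Best approach: no special technique — the new term depends nonlinearly on the old ones, which disqualifies every superposition-based technique.


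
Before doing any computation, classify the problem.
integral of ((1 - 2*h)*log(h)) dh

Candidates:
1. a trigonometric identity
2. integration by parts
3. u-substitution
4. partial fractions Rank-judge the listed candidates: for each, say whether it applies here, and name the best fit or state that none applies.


Technique: integration by parts — the logarithm log(h) has no power-rule antiderivative to read off directly, but its derivative is algebraic — so differentiate log(h) and integrate the polynomial factor 1 - 2*h.
- a trigonometric identity: there is no trigonometric structure at all — the integrand carries no sine or cosine to rewrite.
- integration by parts — a fit — the right tool for this form.
- u-substitution — no subexpression of the integrand serves as a whole-integral substitution inner — individual terms may offer their own, but none carries its derivative as a factor of the full integrand; a working change of variable would have to be constructed from outside the expression.
- partial fractions — the expression is not a ratio of polynomials that decomposes further.


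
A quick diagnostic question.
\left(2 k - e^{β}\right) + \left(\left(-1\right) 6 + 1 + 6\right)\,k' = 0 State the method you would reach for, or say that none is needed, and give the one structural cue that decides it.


Technique: a linear integrating factor — the equation is linear in k with coefficient 2; multiplying by the integrating factor exp(∫2) makes the left side a perfect derivative.


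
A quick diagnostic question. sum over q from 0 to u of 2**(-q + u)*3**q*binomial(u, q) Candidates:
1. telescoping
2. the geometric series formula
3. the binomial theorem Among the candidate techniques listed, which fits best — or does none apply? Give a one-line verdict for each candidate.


Technique: the binomial theorem — binomial coefficients against complementary powers of 3 and 2: recognize the binomial expansion and resum.
- telescoping — in the displayed form, no term reappears at a neighboring index to cancel against.
- the geometric series formula: there is no constant term-to-term ratio.
- the binomial theorem — applies; the problem has the shape this method handles.


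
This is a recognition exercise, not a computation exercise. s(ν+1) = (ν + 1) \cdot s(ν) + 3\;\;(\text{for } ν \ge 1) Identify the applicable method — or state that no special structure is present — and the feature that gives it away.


Method: a summation factor — one-term recursion with variable weight ν + 1 is solved by product normalization, not by root-finding.


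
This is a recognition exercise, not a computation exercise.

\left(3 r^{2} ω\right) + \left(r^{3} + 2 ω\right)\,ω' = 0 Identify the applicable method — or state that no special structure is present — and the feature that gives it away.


Best approach: the exact-equation method — equality of cross partials is the green light — assemble the potential function term by term.


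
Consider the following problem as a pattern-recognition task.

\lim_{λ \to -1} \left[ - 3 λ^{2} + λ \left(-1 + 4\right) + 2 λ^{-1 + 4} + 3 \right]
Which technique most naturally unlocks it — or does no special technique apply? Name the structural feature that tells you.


Diagnosis: no special technique — the expression is continuous at the evaluation point — substitute directly; no indeterminate form appears.


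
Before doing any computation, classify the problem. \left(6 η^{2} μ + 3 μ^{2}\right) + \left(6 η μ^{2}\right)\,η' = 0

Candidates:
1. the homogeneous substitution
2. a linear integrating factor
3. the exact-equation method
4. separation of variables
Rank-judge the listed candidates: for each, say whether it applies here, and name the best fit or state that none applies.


Technique: the exact-equation method — this form is already the differential of something: the matching mixed partials of 6 η^{2} μ + 3 μ^{2} and 6 η μ^{2} prove it.
- the homogeneous substitution — solved for the derivative, the right side changes under joint scaling of the two variables.
- a linear integrating factor: the unknown enters nonlinearly (through a power, a denominator, or a transcendental function), which the linear integrating-factor recipe cannot absorb as-is — any repair would come from a preliminary substitution, not the factor.
- the exact-equation method: applies; the problem has the shape this method handles.
- separation of variables: no algebra isolates the independent variable on one side and the unknown on the other.


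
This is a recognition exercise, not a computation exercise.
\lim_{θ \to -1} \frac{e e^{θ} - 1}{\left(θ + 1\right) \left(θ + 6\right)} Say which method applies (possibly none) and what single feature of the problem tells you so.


Best approach: l'Hôpital's rule (0/0) — numerator and denominator both vanish at -1 — a genuine 0/0 form, which is exactly when l'Hôpital applies. Known elementary limits would finish this too — the rule just bypasses the case analysis.


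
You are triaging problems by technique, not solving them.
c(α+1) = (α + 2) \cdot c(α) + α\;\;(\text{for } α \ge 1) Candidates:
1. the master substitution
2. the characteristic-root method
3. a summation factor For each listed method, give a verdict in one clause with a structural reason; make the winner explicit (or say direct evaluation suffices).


Method: a summation factor — because the multiplier α + 2 is index-dependent, divide through by its running product and sum the resulting differences.
- the master substitution — there is no divide-the-index recursive argument.
- the characteristic-root method: an index-dependent weight blocks the pure exponential ansatz.
- a summation factor — a fit — the right tool for this form.


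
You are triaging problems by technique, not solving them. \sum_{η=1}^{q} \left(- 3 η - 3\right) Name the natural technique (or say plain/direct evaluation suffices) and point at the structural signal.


Diagnosis: no special technique — constant-multiple powers of η with no cancellation partners and no common ratio — use the standard power-sum formulas.


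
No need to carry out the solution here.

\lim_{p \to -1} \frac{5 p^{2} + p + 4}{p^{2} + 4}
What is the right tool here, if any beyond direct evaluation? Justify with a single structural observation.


Best approach: no special technique — the expression is continuous at the evaluation point — substitute directly; no indeterminate form appears.


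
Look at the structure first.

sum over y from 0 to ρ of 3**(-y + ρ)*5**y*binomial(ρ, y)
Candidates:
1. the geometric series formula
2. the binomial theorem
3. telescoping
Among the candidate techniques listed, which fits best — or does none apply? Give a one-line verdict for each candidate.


Diagnosis: the binomial theorem — the summand is term y of a binomial expansion in 5 and 3; the whole sum is a single power.
- the geometric series formula — no single multiplier carries one term to the next throughout the sum.
- the binomial theorem: yes — fits the structure here.
- telescoping: in the displayed form, no term reappears at a neighboring index to cancel against.


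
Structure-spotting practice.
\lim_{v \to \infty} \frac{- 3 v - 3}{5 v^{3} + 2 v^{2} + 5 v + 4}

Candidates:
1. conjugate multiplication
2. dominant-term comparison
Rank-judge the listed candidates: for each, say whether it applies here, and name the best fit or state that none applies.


Technique: dominant-term comparison — divide through by the highest power of v; every lower-order term dies and the dominant terms decide the limit.
- conjugate multiplication — there is no infinity-minus-infinity radical difference to rationalize.
- dominant-term comparison — applies; the problem has the shape this method handles.


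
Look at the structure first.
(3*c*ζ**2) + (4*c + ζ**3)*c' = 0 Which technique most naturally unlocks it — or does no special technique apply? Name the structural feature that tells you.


Technique: the exact-equation method — the mixed-partials test passes for 3*c*ζ**2 and 4*c + ζ**3, so a potential function exists as presented.


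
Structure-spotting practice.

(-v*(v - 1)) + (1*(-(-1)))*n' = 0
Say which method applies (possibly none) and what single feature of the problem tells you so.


Method: no special technique — the slope is a function of v alone, so integrate both sides directly.


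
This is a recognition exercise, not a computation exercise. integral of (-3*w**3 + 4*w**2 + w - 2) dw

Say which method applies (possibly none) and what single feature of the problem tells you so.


Method: no special technique — a term-by-term power-rule job in w; no substitution or rearrangement earns its keep here.


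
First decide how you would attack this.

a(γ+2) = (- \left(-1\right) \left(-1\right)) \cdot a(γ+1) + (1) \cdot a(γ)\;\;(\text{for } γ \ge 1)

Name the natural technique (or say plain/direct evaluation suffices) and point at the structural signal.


Verdict: the characteristic-root method — no index-dependence in the weights and nothing inhomogeneous: classic characteristic-equation setup.


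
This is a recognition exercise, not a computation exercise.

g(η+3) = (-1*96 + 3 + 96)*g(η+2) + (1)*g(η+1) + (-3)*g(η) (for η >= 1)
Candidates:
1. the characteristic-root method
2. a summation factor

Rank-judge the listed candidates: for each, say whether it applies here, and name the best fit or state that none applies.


Best approach: the characteristic-root method — every coefficient is a fixed number and the forcing is zero — substitute r^η and read off the root equation.
- the characteristic-root method: applies; the problem has the shape this method handles.
- a summation factor: a summation factor telescopes one-step recursions; this one carries higher-order memory.


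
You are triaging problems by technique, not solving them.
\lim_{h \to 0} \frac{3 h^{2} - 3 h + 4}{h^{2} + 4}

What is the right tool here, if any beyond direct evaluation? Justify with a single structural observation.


Diagnosis: no special technique — no zero denominators, no indeterminate clash at 0 — substitute and read off the value.


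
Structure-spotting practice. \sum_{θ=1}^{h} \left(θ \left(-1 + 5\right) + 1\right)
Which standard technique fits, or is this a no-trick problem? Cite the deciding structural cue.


Verdict: no special technique — this is bookkeeping, not technique: standard formulas for sums of constant-multiple powers of θ apply termwise.


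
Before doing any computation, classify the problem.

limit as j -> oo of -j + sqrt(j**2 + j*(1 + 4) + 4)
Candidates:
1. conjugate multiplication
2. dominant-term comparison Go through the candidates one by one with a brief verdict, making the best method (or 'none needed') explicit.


Technique: conjugate multiplication — sqrt(j**2 + j*(1 + 4) + 4) and j both blow up, but their difference is tame once the conjugate rationalizes it.
- conjugate multiplication — yes — fits the structure here.
- dominant-term comparison: this is not a rational comparison of growth rates at infinity.


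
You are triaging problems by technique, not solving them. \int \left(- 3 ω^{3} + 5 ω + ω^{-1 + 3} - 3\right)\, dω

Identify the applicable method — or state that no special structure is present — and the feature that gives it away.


Method: no special technique — the integrand is a sum of constant multiples of powers of ω — integrate term by term.


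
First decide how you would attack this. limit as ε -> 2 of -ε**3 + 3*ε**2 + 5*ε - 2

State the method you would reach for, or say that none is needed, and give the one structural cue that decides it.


Technique: no special technique — the expression is continuous at the evaluation point — substitute directly; no indeterminate form appears.


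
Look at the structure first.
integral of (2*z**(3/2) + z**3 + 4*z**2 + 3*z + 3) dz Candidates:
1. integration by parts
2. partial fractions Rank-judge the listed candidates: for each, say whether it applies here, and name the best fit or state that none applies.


Method: no special technique — nothing composite, nothing rational, nothing trigonometric — each constant-multiple power of z integrates by the power rule alone.
- integration by parts: no split into a nonconstant polynomial times one of the standard kernels — exp, sine, or cosine of a linear argument, or a logarithm — applies here.
- partial fractions — the expression is not a ratio of polynomials that decomposes further.


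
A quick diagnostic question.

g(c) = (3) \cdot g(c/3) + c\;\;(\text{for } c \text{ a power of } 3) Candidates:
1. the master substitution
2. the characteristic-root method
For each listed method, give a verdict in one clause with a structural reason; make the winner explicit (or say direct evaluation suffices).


Diagnosis: the master substitution — the argument shrinks by the factor 3, so measure the index on a logarithmic scale and the recursion becomes a shift.
- the master substitution: applies; the problem has the shape this method handles.
- the characteristic-root method: a divided-index call is not the fixed-shift linear shape that characteristic roots solve.


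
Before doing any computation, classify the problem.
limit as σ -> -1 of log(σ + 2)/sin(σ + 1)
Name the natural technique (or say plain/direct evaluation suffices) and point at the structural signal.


Verdict: l'Hôpital's rule (0/0) — plug in -1: top and bottom both hit zero, so differentiate each and retry. A local series expansion at the point resolves it as well; the rule is the packaged version of that step.


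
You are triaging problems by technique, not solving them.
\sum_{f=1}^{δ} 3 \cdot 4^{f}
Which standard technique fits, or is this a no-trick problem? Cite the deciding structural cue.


Diagnosis: the geometric series formula — each summand is the previous one scaled by 4; that constant multiplier is itself the geometric structure.


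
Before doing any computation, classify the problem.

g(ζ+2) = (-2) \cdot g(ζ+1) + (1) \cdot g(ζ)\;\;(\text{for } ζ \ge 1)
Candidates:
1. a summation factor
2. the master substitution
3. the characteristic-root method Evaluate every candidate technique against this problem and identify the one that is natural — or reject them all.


Technique: the characteristic-root method — because shifting ζ leaves the equation's coefficients unchanged, exponential trials reduce it to algebra.
- a summation factor: the recurrence reaches back more than one step, outside the first-order family a summation factor normalizes.
- the master substitution — the recursion steps by a constant offset, so exponential reindexing is pointless.
- the characteristic-root method — yes — fits the structure here.


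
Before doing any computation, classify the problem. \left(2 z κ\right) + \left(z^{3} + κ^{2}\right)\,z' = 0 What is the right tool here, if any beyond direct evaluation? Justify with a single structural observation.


Method: the exact-equation method — the mixed-partials test passes for 2 z κ and z^{3} + κ^{2}, so a potential function exists as presented.


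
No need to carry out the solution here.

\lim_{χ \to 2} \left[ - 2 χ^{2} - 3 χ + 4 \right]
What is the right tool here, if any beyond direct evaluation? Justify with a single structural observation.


Technique: no special technique — nothing blocks direct substitution at 2: plug in and finish.


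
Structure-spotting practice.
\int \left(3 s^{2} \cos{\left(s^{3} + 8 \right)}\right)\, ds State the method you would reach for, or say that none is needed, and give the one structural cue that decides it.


Method: u-substitution — 3 s^{2} matches the derivative of s^{3} + 8 up to a constant; with u = s^{3} + 8 the whole integrand folds into a function of u alone.


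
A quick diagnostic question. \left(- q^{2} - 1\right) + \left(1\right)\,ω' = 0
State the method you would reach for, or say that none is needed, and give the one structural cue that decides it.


Technique: no special technique — the slope is a function of q alone, so integrate both sides directly.


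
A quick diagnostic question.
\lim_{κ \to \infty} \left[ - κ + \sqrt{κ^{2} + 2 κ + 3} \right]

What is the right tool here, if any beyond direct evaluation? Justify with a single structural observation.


Diagnosis: conjugate multiplication — neither \sqrt{κ^{2} + 2 κ + 3} nor κ converges alone, so rewrite their difference as a conjugate-rationalized quotient first.


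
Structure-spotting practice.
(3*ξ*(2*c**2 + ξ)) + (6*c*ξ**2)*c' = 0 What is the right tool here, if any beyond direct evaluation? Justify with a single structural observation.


Method: the exact-equation method — because the two cross partials coincide, the form is conservative as written — recover its potential in (ξ, c).


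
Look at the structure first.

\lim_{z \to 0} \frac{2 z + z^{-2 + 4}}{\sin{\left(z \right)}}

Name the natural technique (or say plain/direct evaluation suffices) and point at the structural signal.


Method: l'Hôpital's rule (0/0) — the 0/0 form at 0 is the signature situation for l'Hôpital's rule. A local series expansion at the point resolves it as well; the rule is the packaged version of that step.


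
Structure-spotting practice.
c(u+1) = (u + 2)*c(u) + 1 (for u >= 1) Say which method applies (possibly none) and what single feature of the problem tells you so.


Technique: a summation factor — normalize by the running product of u + 2: the left side becomes a difference, and differences sum.


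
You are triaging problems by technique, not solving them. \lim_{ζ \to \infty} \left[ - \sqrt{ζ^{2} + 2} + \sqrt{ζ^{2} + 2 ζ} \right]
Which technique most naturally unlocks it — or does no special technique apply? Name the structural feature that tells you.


Method: conjugate multiplication — this difference gives up after one conjugate multiplication — the radical structure cancels against its conjugate.


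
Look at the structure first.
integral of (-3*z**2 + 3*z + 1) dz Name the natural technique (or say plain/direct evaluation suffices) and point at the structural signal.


Technique: no special technique — every term is a constant multiple of a power of z; term-wise power-rule integration needs no preliminary transformation.


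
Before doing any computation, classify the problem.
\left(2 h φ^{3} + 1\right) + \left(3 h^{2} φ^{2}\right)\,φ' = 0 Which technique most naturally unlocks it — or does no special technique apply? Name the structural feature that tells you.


Method: the exact-equation method — check exactness first: here it holds (2 h φ^{3} + 1, 3 h^{2} φ^{2} have matching cross partials), so no integrating factor is needed.


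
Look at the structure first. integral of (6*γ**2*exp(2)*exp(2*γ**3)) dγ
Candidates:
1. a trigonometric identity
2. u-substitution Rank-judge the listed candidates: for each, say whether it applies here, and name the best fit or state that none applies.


Technique: u-substitution — collected, the integrand has one factor that is, up to a constant, the derivative of an inner expression the rest depends on — substitute for that inner expression.
- a trigonometric identity — no sine or cosine appears, so there is nothing for a trigonometric identity to act on.
- u-substitution: yes, a natural case for it.


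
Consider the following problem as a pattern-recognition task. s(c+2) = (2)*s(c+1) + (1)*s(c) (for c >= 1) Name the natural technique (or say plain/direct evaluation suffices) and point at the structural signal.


Technique: the characteristic-root method — constant coefficients and linearity mean the ansatz r^c reduces it to solving the characteristic polynomial.


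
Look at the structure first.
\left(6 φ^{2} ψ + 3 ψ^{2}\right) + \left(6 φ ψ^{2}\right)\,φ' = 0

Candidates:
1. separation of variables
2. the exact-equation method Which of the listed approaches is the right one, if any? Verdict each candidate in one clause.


Best approach: the exact-equation method — the mixed-partials test passes for 6 φ^{2} ψ + 3 ψ^{2} and 6 φ ψ^{2}, so a potential function exists as presented.
- separation of variables — the two dependences do not factor apart.
- the exact-equation method: applicable, and directly so.


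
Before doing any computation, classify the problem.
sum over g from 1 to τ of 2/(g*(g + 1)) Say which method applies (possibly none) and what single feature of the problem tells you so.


Verdict: telescoping — 2/(g*(g + 1)) is a collapsed telescope: expand it into simple fractions to see the cancellation.


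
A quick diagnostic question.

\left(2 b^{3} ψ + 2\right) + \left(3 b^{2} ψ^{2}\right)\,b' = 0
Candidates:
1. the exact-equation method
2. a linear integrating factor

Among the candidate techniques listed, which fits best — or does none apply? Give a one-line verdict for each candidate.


Verdict: the exact-equation method — take the mixed partials of 2 b^{3} ψ + 2 and 3 b^{2} ψ^{2}: they are equal, which certifies an exact differential.
- the exact-equation method: applicable, and directly so.
- a linear integrating factor — the unknown enters nonlinearly (through a power, a denominator, or a transcendental function), which the linear integrating-factor recipe cannot absorb as-is — any repair would come from a preliminary substitution, not the factor.


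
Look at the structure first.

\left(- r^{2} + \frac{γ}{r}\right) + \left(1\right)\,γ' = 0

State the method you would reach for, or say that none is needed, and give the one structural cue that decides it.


Diagnosis: a linear integrating factor — the unknown enters only to the first power against a nonzero forcing term — the integrating-factor template applies directly.


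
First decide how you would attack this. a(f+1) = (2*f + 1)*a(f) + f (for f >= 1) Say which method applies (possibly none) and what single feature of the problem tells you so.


Diagnosis: a summation factor — rescale the sequence by the product of the weights 2*f + 1 so far — the recurrence collapses to a plain running sum.


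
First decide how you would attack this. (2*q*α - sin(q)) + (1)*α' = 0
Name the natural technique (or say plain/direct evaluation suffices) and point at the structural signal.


Diagnosis: a linear integrating factor — the unknown enters only to the first power against a nonzero forcing term — the integrating-factor template applies directly.


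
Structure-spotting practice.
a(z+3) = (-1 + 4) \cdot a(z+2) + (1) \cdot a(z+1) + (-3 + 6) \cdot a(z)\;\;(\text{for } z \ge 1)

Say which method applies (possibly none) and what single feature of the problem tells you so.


Best approach: the characteristic-root method — because shifting z leaves the equation's coefficients unchanged, exponential trials reduce it to algebra.


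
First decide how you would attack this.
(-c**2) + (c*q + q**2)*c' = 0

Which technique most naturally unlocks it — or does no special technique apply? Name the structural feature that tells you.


Method: the homogeneous substitution — the slope's numerator and denominator share total degree; set v = c/q and the equation drops to separable form. With the right rearrangement (exchanging the roles of the variables where needed), this also fits a Bernoulli template; the homogeneous substitution reads the structure directly.


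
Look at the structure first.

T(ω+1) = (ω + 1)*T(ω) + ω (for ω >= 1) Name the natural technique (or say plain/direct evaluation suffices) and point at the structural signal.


Diagnosis: a summation factor — with the index-dependent coefficient ω + 1, dividing by the cumulative product turns the left side into a pure difference.


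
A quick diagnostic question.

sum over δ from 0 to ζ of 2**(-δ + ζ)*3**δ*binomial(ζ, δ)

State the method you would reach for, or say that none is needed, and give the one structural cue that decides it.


Best approach: the binomial theorem — terms weighting binomial(ζ, δ) against matched powers of 3 and 2 reassemble into (3 + 2)^ζ by the binomial theorem.


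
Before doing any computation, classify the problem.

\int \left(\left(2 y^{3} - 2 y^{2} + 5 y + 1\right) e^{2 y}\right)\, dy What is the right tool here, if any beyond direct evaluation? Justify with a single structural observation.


Diagnosis: integration by parts — a polynomial factor 2 y^{3} - 2 y^{2} + 5 y + 1 multiplies e^{2 y}; differentiating 2 y^{3} - 2 y^{2} + 5 y + 1 lowers its degree while e^{2 y} integrates cleanly, so parts wins.


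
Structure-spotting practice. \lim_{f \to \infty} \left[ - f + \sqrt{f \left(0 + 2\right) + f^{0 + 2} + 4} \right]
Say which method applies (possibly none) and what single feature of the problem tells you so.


Diagnosis: conjugate multiplication — neither \sqrt{f \left(0 + 2\right) + f^{0 + 2} + 4} nor f converges alone, so rewrite their difference as a conjugate-rationalized quotient first.


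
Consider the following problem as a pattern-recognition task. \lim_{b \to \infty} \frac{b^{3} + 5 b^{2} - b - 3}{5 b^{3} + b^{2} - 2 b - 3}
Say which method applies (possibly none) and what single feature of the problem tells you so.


Method: dominant-term comparison — divide through by the highest power of b; every lower-order term dies and the dominant terms decide the limit. Differentiating the expression as a single quotient would eventually settle it as well; matching dominant growth settles it immediately.


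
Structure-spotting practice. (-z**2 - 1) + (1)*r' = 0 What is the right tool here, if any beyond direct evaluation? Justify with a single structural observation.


Technique: no special technique — solved for the derivative, r never appears on the right — this is a direct integration in z, not a differential-equations problem at heart.


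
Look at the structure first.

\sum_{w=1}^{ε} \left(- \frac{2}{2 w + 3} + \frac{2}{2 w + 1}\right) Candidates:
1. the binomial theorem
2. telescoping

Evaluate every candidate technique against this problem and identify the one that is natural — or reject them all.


Method: telescoping — the summand is built as \frac{2}{2 w + 1} minus its own successor — adjacent terms annihilate down the line.
- the binomial theorem — no binomial coefficients pair with matched powers.
- telescoping: applies; the problem has the shape this method handles.


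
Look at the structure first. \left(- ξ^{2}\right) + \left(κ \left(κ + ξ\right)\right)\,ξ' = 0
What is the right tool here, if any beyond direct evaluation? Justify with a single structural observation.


Verdict: the homogeneous substitution — scaling κ and ξ together leaves the slope fixed — it depends only on ξ/κ, so substitute the ratio. Suitably rearranged — at times with the variables' roles exchanged — this doubles as a Bernoulli equation; the homogeneous reading needs no such setup.


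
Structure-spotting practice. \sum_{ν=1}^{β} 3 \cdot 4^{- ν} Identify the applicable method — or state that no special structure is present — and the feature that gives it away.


Technique: the geometric series formula — consecutive terms stand in a fixed index-free ratio — the geometric sum formula closes it.


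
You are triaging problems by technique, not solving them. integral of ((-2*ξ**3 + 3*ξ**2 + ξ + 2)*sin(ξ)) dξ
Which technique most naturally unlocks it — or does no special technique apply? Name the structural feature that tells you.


Technique: integration by parts — differentiate -2*ξ**3 + 3*ξ**2 + ξ + 2, integrate sin(ξ): each pass lowers the polynomial degree, so parts terminates.


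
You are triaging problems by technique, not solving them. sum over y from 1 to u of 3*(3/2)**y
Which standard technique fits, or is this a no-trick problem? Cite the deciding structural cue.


Technique: the geometric series formula — each term is 3/2 times the previous one, so the geometric-series formula applies directly.


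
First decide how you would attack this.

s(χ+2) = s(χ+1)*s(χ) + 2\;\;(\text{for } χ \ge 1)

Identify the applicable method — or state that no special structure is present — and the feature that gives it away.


Diagnosis: no special technique — the sequence value feeds back through itself nonlinearly — linear superposition fails, and every superposition-based closed form fails with it.


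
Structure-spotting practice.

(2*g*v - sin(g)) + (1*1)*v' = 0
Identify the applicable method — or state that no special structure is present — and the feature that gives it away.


Method: a linear integrating factor — the unknown enters only to the first power against a nonzero forcing term — the integrating-factor template applies directly.


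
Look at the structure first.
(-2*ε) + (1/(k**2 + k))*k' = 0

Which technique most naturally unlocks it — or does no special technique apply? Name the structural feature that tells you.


Technique: separation of variables — all dependence on the two variables factors apart, the defining separable shape. This doubles as a Bernoulli equation in the unknown as written; dividing and integrating works on it directly.


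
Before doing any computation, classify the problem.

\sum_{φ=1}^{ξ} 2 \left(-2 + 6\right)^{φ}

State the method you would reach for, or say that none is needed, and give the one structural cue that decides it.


Diagnosis: the geometric series formula — consecutive terms stand in a fixed index-free ratio — the geometric sum formula closes it.


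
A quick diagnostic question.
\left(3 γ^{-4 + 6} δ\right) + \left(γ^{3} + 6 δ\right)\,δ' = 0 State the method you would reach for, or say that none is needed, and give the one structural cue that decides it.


Best approach: the exact-equation method — take the mixed partials of 3 γ^{-4 + 6} δ and γ^{3} + 6 δ: they are equal, which certifies an exact differential.


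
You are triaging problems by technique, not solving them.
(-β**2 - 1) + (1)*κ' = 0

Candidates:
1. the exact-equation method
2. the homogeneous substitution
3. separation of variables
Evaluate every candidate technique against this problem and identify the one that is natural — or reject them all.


Method: no special technique — with κ absent the equation is not coupled at all: direct integration in β.
- the exact-equation method — with the unknown absent from both coefficients, the cross-partial test holds emptily — nothing for the exact method to work on.
- the homogeneous substitution: solved for the derivative, the right side changes under joint scaling of the two variables.
- separation of variables — any separation here is vacuous (nothing depends on the unknown); direct integration is the honest label.


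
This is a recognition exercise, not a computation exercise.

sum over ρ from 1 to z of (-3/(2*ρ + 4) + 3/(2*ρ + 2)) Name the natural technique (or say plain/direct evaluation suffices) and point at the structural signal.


Method: telescoping — the piece each term subtracts is 3/(2*ρ + 2) advanced by one index, and it reappears with a plus sign leading the following term — the sum collapses to its boundary terms.


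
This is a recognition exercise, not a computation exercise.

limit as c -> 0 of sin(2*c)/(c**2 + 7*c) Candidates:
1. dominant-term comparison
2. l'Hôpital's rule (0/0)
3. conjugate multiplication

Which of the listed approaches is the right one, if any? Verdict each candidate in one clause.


Best approach: l'Hôpital's rule (0/0) — the 0/0 form at 0 is the signature situation for l'Hôpital's rule. Known elementary limits would finish this too — the rule just bypasses the case analysis.
- dominant-term comparison — leading-power comparison does not apply to this form.
- l'Hôpital's rule (0/0) — a fit — the right tool for this form.
- conjugate multiplication: no divergent radical difference is present for a conjugate pair to cancel.


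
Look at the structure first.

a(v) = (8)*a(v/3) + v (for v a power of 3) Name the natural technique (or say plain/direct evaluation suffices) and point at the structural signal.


Method: the master substitution — a divide-and-conquer shape: argument v/3, so change variables with v = 3^m and solve the linear version.


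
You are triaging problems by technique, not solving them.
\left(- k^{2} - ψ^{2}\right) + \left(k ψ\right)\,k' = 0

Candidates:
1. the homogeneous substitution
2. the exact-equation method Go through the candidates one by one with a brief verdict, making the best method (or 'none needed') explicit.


Diagnosis: the homogeneous substitution — solved for the derivative, the right side is unchanged under scaling ψ and k together — it depends only on the ratio k/ψ, so substitute a single ratio variable. Rearranged, this also fits the Bernoulli template directly; the homogeneous substitution reads the structure without the rearrangement.
- the homogeneous substitution — yes, a natural case for it.
- the exact-equation method — the mixed partial derivatives differ, so the left side is not a total differential.


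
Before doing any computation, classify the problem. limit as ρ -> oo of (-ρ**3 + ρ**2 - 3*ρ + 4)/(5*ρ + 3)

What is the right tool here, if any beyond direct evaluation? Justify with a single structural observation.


Best approach: dominant-term comparison — growth-rate triage: the leading powers of ρ decide the limit, everything else is noise. l'Hôpital's at-infinity variant applies to the expression viewed as a single quotient; the leading-term comparison is the direct route.


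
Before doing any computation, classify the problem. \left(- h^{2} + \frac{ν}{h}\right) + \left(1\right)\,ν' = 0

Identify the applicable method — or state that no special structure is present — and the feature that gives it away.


Best approach: a linear integrating factor — linear in the unknown with genuine forcing: multiply through by the exponential of the integrated coefficient and the left side closes into one derivative.


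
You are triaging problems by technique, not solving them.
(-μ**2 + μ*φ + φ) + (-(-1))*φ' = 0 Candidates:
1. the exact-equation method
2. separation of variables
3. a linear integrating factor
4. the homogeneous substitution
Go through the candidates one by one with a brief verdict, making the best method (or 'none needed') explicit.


Verdict: a linear integrating factor — linear in the unknown with genuine forcing: multiply through by the exponential of the integrated coefficient and the left side closes into one derivative.
- the exact-equation method: the cross partial derivatives disagree, so no single potential exists.
- separation of variables — no algebra isolates the independent variable on one side and the unknown on the other.
- a linear integrating factor: a fit — the right tool for this form.
- the homogeneous substitution — the slope does not depend on the ratio of the variables alone.


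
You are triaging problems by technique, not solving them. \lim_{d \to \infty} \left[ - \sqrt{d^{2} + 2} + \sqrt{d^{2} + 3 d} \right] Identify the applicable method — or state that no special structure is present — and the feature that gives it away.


Technique: conjugate multiplication — the ∞ − ∞ radical form is the exact trigger for the conjugate maneuver.


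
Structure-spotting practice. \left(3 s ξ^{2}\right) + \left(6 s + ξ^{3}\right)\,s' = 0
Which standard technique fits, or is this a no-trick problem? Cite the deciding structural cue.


Best approach: the exact-equation method — equality of cross partials is the green light — assemble the potential function term by term.


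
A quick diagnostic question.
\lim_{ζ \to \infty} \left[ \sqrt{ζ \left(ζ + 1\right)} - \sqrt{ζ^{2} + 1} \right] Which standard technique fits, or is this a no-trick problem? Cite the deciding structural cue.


Method: conjugate multiplication — divergence minus divergence hides a finite answer — expose it by pairing \sqrt{ζ \left(ζ + 1\right)} - \sqrt{ζ^{2} + 1} with its conjugate.


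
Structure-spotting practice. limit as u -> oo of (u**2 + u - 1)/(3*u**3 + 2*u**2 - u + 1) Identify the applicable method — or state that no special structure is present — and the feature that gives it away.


Diagnosis: dominant-term comparison — at large u only the top-degree terms survive; compare the leading terms and the limit falls out. As a single quotient, the ∞/∞ shape would yield to repeated differentiation as well — the growth comparison gets there in one look.


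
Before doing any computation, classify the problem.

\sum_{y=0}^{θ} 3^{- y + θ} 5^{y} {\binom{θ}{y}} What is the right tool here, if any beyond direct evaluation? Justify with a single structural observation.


Best approach: the binomial theorem — terms weighting {\binom{θ}{y}} against matched powers of 5 and 3 reassemble into (5 + 3)^θ by the binomial theorem.


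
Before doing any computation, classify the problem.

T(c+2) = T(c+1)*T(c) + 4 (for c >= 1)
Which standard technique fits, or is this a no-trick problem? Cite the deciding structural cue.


Verdict: no special technique — the recurrence is nonlinear in the sequence terms; no linear-recurrence method fits it as written — one iterates or studies it directly.


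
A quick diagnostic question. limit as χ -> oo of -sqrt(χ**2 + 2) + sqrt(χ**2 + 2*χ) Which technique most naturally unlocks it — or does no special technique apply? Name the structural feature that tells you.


Diagnosis: conjugate multiplication — both pieces blow up but their difference is finite; the conjugate trick rationalizes sqrt(χ**2 + 2*χ) - sqrt(χ**2 + 2).


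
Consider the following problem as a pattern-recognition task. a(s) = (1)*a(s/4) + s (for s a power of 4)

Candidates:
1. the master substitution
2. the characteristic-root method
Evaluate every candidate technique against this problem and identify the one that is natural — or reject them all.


Best approach: the master substitution — divide-the-index recursion (s/4 inside the call) straightens out once the index is rewritten as 4^m.
- the master substitution — applicable, and directly so.
- the characteristic-root method — a divided-index call is not the fixed-shift linear shape that characteristic roots solve.


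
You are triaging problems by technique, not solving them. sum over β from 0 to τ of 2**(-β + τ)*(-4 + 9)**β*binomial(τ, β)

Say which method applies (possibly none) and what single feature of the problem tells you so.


Diagnosis: the binomial theorem — the binomial coefficients weight matched powers of (-4 + 9) and 2, which is exactly the expansion of a binomial power.
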